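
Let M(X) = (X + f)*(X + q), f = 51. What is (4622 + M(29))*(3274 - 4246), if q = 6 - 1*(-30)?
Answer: -9546984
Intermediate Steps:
q = 36 (q = 6 + 30 = 36)
M(X) = (36 + X)*(51 + X) (M(X) = (X + 51)*(X + 36) = (51 + X)*(36 + X) = (36 + X)*(51 + X))
(4622 + M(29))*(3274 - 4246) = (4622 + (1836 + 29² + 87*29))*(3274 - 4246) = (4622 + (1836 + 841 + 2523))*(-972) = (4622 + 5200)*(-972) = 9822*(-972) = -9546984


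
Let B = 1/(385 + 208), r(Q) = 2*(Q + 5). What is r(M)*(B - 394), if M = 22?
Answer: -12616614/593 ≈ -21276.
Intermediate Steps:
r(Q) = 10 + 2*Q (r(Q) = 2*(5 + Q) = 10 + 2*Q)
B = 1/593 ≈ 0.0016863
r(M)*(B - 394) = (10 + 2*22)*(1/593 - 394) = (10 + 44)*(-233641/593) = 54*(-233641/593) = -12616614/593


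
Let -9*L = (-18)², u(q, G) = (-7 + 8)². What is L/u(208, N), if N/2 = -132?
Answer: -36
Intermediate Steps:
N = -264 (N = 2*(-132) = -264)
u(q, G) = 1 (u(q, G) = 1² = 1)
L = -36 (L = -⅑*(-18)² = -⅑*324 = -36)
L/u(208, N) = -36/1 = -36*1 = -36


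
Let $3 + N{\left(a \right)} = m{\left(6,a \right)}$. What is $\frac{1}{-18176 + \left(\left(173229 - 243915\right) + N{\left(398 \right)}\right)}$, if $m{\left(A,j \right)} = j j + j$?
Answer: $\frac{1}{69937} \approx 1.4299 \cdot 10^{-5}$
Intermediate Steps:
$m{\left(A,j \right)} = j + j^{2}$ ($m{\left(A,j \right)} = j^{2} + j = j + j^{2}$)
$N{\left(a \right)} = -3 + a \left(1 + a\right)$
$\frac{1}{-18176 + \left(\left(173229 - 243915\right) + N{\left(398 \right)}\right)} = \frac{1}{-18176 + \left(\left(173229 - 243915\right) - \left(3 - 398 \left(1 + 398\right)\right)\right)} = \frac{1}{-18176 + \left(\left(173229 - 243915\right) + \left(-3 + 398 \cdot 399\right)\right)} = \frac{1}{-18176 + \left(-70686 + \left(-3 + 158802\right)\right)} = \frac{1}{-18176 + \left(-70686 + 158799\right)} = \frac{1}{-18176 + 88113} = \frac{1}{69937}$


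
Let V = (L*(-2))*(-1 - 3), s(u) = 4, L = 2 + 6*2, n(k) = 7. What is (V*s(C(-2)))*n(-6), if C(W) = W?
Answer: 3136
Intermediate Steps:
L = 14 (L = 2 + 12 = 14)
V = 112 (V = (14*(-2))*(-1 - 3) = -28*(-4) = 112)
(V*s(C(-2)))*n(-6) = (112*4)*7 = 448*7 = 3136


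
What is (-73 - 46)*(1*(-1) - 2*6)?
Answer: 1547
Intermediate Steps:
(-73 - 46)*(1*(-1) - 2*6) = -119*(-1 - 12) = -119*(-13) = 1547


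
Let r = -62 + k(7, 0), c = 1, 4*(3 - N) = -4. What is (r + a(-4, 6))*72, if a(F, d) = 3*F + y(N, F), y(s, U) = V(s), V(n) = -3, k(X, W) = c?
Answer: -5472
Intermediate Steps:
N = 4 (N = 3 - ¼*(-4) = 3 + 1 = 4)
k(X, W) = 1
y(s, U) = -3
a(F, d) = -3 + 3*F (a(F, d) = 3*F - 3 = -3 + 3*F)
r = -61 (r = -62 + 1 = -61)
(r + a(-4, 6))*72 = (-61 + (-3 + 3*(-4)))*72 = (-61 + (-3 - 12))*72 = (-61 - 15)*72 = -76*72 = -5472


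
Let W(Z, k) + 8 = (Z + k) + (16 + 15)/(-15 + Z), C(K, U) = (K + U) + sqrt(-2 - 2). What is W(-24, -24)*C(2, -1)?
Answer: -2215/39 - 4430*I/39 ≈ -56.795 - 113.59*I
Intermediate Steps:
C(K, U) = K + U + 2*I (C(K, U) = (K + U) + sqrt(-4) = (K + U) + 2*I = K + U + 2*I)
W(Z, k) = -8 + Z + k + 31/(-15 + Z) (W(Z, k) = -8 + ((Z + k) + (16 + 15)/(-15 + Z)) = -8 + ((Z + k) + 31/(-15 + Z)) = -8 + (Z + k + 31/(-15 + Z)) = -8 + Z + k + 31/(-15 + Z))
W(-24, -24)*C(2, -1) = ((151 + (-24)**2 - 23*(-24) - 15*(-24) - 24*(-24))/(-15 - 24))*(2 - 1 + 2*I) = ((151 + 576 + 552 + 360 + 576)/(-39))*(1 + 2*I) = (-1/39*2215)*(1 + 2*I) = -2215*(1 + 2*I)/39 = -2215/39 - 4430*I/39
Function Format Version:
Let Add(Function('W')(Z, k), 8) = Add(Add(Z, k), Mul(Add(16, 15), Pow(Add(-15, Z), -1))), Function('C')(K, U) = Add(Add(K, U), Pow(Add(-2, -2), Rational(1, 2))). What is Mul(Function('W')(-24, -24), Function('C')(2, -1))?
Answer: Add(Rational(-2215, 39), Mul(Rational(-4430, 39), I)) ≈ Add(-56.795, Mul(-113.59, I))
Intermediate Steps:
Function('C')(K, U) = Add(K, U, Mul(2, I)) (Function('C')(K, U) = Add(Add(K, U), Pow(-4, Rational(1, 2))) = Add(Add(K, U), Mul(2, I)) = Add(K, U, Mul(2, I)))
Function('W')(Z, k) = Add(-8, Z, k, Mul(31, Pow(Add(-15, Z), -1))) (Function('W')(Z, k) = Add(-8, Add(Add(Z, k), Mul(Add(16, 15), Pow(Add(-15, Z), -1)))) = Add(-8, Add(Add(Z, k), Mul(31, Pow(Add(-15, Z), -1)))) = Add(-8, Add(Z, k, Mul(31, Pow(Add(-15, Z), -1)))) = Add(-8, Z, k, Mul(31, Pow(Add(-15, Z), -1))))
Mul(Function('W')(-24, -24), Function('C')(2, -1)) = Mul(Mul(Pow(Add(-15, -24), -1), Add(151, Pow(-24, 2), Mul(-23, -24), Mul(-15, -24), Mul(-24, -24))), Add(2, -1, Mul(2, I))) = Mul(Mul(Pow(-39, -1), Add(151, 576, 552, 360, 576)), Add(1, Mul(2, I))) = Mul(Mul(Rational(-1, 39), 2215), Add(1, Mul(2, I))) = Mul(Rational(-2215, 39), Add(1, Mul(2, I))) = Add(Rational(-2215, 39), Mul(Rational(-4430, 39), I))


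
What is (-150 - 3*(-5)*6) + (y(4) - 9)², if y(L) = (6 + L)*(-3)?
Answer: 1461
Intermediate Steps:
y(L) = -18 - 3*L
(-150 - 3*(-5)*6) + (y(4) - 9)² = (-150 - 3*(-5)*6) + ((-18 - 3*4) - 9)² = (-150 + 15*6) + ((-18 - 12) - 9)² = (-150 + 90) + (-30 - 9)² = -60 + (-39)² = -60 + 1521 = 1461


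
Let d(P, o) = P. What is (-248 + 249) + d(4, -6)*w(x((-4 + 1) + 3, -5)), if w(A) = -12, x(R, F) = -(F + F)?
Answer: -47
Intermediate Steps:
x(R, F) = -2*F
(-248 + 249) + d(4, -6)*w(x((-4 + 1) + 3, -5)) = (-248 + 249) + 4*(-12) = 1 - 48 = -47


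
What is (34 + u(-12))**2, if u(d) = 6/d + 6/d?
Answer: 1089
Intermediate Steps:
u(d) = 12/d
(34 + u(-12))**2 = (34 + 12/(-12))**2 = (34 + 12*(-1/12))**2 = (34 - 1)**2 = 33**2 = 1089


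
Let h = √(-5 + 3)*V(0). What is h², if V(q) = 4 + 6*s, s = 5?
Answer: -2312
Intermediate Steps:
V(q) = 34 (V(q) = 4 + 6*5 = 4 + 30 = 34)
h = 34*I*√2 (h = √(-5 + 3)*34 = √(-2)*34 = (I*√2)*34 = 34*I*√2 ≈ 48.083*I)
h² = (34*I*√2)² = -2312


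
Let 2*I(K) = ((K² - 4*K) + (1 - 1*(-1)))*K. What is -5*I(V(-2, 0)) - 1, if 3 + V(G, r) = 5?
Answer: 9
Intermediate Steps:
V(G, r) = 2 (V(G, r) = -3 + 5 = 2)
I(K) = K*(2 + K² - 4*K)/2 (I(K) = (((K² - 4*K) + (1 - 1*(-1)))*K)/2 = (((K² - 4*K) + (1 + 1))*K)/2 = (((K² - 4*K) + 2)*K)/2 = ((2 + K² - 4*K)*K)/2 = (K*(2 + K² - 4*K))/2 = K*(2 + K² - 4*K)/2)
-5*I(V(-2, 0)) - 1 = -5*2*(2 + 2² - 4*2)/2 - 1 = -5*2*(2 + 4 - 8)/2 - 1 = -5*2*(-2)/2 - 1 = -5*(-2) - 1 = 10 - 1 = 9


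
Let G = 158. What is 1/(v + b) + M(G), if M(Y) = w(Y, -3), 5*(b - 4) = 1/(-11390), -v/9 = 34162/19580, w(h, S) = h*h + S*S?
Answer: 8147056683616/326235717 ≈ 24973.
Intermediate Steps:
w(h, S) = S² + h² (w(h, S) = h² + S² = S² + h²)
v = -153729/9790 (v = -307458/19580 = -9*17081/9790 = -153729/9790 ≈ -15.703)
b = 227799/56950 (b = 4 + (⅕)/(-11390) = 4 + (⅕)*(-1/11390) = 4 - 1/56950 = 227799/56950 ≈ 4.0000)
M(Y) = 9 + Y² (M(Y) = (-3)² + Y² = 9 + Y²)
1/(v + b) + M(G) = 1/(-153729/9790 + 227799/56950) + (9 + 158²) = 1/(-326235717/27877025) + (9 + 24964) = -27877025/326235717 + 24973 = 8147056683616/326235717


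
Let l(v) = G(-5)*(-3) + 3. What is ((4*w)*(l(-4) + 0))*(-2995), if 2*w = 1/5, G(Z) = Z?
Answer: -21564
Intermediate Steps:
w = ⅒ (w = (½)/5 = (½)*(⅕) = ⅒ ≈ 0.10000)
l(v) = 18 (l(v) = -5*(-3) + 3 = 15 + 3 = 18)
((4*w)*(l(-4) + 0))*(-2995) = ((4*(⅒))*(18 + 0))*(-2995) = ((⅖)*18)*(-2995) = (36/5)*(-2995) = -21564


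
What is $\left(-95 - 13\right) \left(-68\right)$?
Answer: $7344$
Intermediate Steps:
$\left(-95 - 13\right) \left(-68\right) = \left(-108\right) \left(-68\right) = 7344$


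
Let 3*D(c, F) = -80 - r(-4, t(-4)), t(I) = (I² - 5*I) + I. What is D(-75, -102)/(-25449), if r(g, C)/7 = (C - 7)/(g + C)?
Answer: 115/101796 ≈ 0.0011297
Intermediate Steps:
t(I) = I² - 4*I
r(g, C) = 7*(-7 + C)/(C + g) (r(g, C) = 7*((C - 7)/(g + C)) = 7*((-7 + C)/(C + g)) = 7*(-7 + C)/(C + g))
D(c, F) = -115/4 (D(c, F) = (-80 - 7*(-7 - 4*(-4 - 4))/(-4*(-4 - 4) - 4))/3 = (-80 - 7*(-7 - 4*(-8))/(-4*(-8) - 4))/3 = (-80 - 7*(-7 + 32)/(32 - 4))/3 = (-80 - 7*25/28)/3 = (-80 - 1*25/4)/3 = (-80 - 25/4)/3 = (⅓)*(-345/4) = -115/4)
D(-75, -102)/(-25449) = -115/4/(-25449) = -115/4*(-1/25449) = 115/101796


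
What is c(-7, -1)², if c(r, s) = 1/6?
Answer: 1/36 ≈ 0.027778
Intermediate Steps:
c(r, s) = ⅙
c(-7, -1)² = (⅙)² = 1/36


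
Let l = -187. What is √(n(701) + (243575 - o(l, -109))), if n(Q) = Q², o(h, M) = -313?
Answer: √735289 ≈ 857.49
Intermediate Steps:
√(n(701) + (243575 - o(l, -109))) = √(701² + (243575 - 1*(-313))) = √(491401 + (243575 + 313)) = √(491401 + 243888) = √735289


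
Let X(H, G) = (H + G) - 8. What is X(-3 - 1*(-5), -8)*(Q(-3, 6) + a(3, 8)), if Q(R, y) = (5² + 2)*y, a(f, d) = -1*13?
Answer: -2086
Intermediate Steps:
a(f, d) = -13
Q(R, y) = 27*y (Q(R, y) = (25 + 2)*y = 27*y)
X(H, G) = -8 + G + H (X(H, G) = (G + H) - 8 = -8 + G + H)
X(-3 - 1*(-5), -8)*(Q(-3, 6) + a(3, 8)) = (-8 - 8 + (-3 - 1*(-5)))*(27*6 - 13) = (-8 - 8 + (-3 + 5))*(162 - 13) = (-8 - 8 + 2)*149 = -14*149 = -2086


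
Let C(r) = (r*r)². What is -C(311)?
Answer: -9354951841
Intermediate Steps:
C(r) = r⁴ (C(r) = (r²)² = r⁴)
-C(311) = -1*311⁴ = -1*9354951841 = -9354951841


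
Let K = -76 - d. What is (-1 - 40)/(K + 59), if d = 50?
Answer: 41/67 ≈ 0.61194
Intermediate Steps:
K = -126 (K = -76 - 1*50 = -76 - 50 = -126)
(-1 - 40)/(K + 59) = (-1 - 40)/(-126 + 59) = -41/(-67) = -1/67*(-41) = 41/67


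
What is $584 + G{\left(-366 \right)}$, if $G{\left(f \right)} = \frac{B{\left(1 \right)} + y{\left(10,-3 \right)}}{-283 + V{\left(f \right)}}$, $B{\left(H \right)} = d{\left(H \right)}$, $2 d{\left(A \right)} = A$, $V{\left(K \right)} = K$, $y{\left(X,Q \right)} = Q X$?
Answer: $\frac{12849}{22} \approx 584.04$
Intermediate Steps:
$d{\left(A \right)} = \frac{A}{2}$
$B{\left(H \right)} = \frac{H}{2}$
$G{\left(f \right)} = - \frac{59}{2 \left(-283 + f\right)}$ ($G{\left(f \right)} = \frac{\frac{1}{2} \cdot 1 - 30}{-283 + f} = \frac{\frac{1}{2} - 30}{-283 + f} = - \frac{59}{2 \left(-283 + f\right)}$)
$584 + G{\left(-366 \right)} = 584 - \frac{59}{-566 + 2 \left(-366\right)} = 584 - \frac{59}{-566 - 732} = 584 - \frac{59}{-1298} = 584 - - \frac{1}{22} = 584 + \frac{1}{22} = \frac{12849}{22}$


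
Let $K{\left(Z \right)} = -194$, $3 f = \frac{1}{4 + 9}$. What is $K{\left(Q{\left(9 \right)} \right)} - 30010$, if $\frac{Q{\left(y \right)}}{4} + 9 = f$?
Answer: $-30204$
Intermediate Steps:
$f = \frac{1}{39}$ ($f = \frac{1}{3 \left(4 + 9\right)} = \frac{1}{3 \cdot 13} = \frac{1}{3} \cdot \frac{1}{13} = \frac{1}{39} \approx 0.025641$)
$Q{\left(y \right)} = - \frac{1400}{39}$ ($Q{\left(y \right)} = -36 + 4 \cdot \frac{1}{39} = -36 + \frac{4}{39} = - \frac{1400}{39}$)
$K{\left(Q{\left(9 \right)} \right)} - 30010 = -194 - 30010 = -30204$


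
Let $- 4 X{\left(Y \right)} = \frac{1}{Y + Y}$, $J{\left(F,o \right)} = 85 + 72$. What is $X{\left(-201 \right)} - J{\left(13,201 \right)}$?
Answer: $- \frac{252455}{1608} \approx -157.0$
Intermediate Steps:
$J{\left(F,o \right)} = 157$
$X{\left(Y \right)} = - \frac{1}{8 Y}$ ($X{\left(Y \right)} = - \frac{1}{4 \left(Y + Y\right)} = - \frac{1}{4 \cdot 2 Y} = - \frac{\frac{1}{2} \frac{1}{Y}}{4} = - \frac{1}{8 Y}$)
$X{\left(-201 \right)} - J{\left(13,201 \right)} = - \frac{1}{8 \left(-201\right)} - 157 = \left(- \frac{1}{8}\right) \left(- \frac{1}{201}\right) - 157 = \frac{1}{1608} - 157 = - \frac{252455}{1608}$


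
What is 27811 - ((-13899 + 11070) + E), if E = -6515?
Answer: 37155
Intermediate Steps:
27811 - ((-13899 + 11070) + E) = 27811 - ((-13899 + 11070) - 6515) = 27811 - (-2829 - 6515) = 27811 - 1*(-9344) = 27811 + 9344 = 37155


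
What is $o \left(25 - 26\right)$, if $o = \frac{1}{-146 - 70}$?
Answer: $\frac{1}{216} \approx 0.0046296$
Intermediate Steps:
$o = - \frac{1}{216}$ ($o = \frac{1}{-146 - 70} = \frac{1}{-216} = - \frac{1}{216} \approx -0.0046296$)
$o \left(25 - 26\right) = - \frac{25 - 26}{216} = \left(- \frac{1}{216}\right) \left(-1\right) = \frac{1}{216}$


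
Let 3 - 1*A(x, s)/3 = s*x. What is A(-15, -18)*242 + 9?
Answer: -193833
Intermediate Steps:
A(x, s) = 9 - 3*s*x
A(-15, -18)*242 + 9 = (9 - 3*(-18)*(-15))*242 + 9 = (9 - 810)*242 + 9 = -801*242 + 9 = -193842 + 9 = -193833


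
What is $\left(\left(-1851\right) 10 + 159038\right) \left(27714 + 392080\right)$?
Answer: $58992811232$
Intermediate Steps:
$\left(\left(-1851\right) 10 + 159038\right) \left(27714 + 392080\right) = \left(-18510 + 159038\right) 419794 = 140528 \cdot 419794 = 58992811232$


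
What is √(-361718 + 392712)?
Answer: √30994 ≈ 176.05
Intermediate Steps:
√(-361718 + 392712) = √30994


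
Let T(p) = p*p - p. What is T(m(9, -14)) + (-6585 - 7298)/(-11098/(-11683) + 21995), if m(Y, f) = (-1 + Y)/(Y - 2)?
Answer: -5891729897/12591955467 ≈ -0.46790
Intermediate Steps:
m(Y, f) = (-1 + Y)/(-2 + Y)
T(p) = p² - p
T(m(9, -14)) + (-6585 - 7298)/(-11098/(-11683) + 21995) = ((-1 + 9)/(-2 + 9))*(-1 + (-1 + 9)/(-2 + 9)) + (-6585 - 7298)/(-11098/(-11683) + 21995) = (8/7)*(-1 + 8/7) - 13883/(-11098*(-1/11683) + 21995) = ((⅐)*8)*(-1 + (⅐)*8) - 13883/(11098/11683 + 21995) = 8*(-1 + 8/7)/7 - 13883/256978683/11683 = (8/7)*(⅐) - 13883*11683/256978683 = 8/49 - 162195089/256978683 = -5891729897/12591955467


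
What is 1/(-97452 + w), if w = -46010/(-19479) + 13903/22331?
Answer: -10115943/985788685007 ≈ -1.0262e-5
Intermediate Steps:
w = 30192229/10115943 (w = -46010*(-1/19479) + 13903*(1/22331) = 1070/453 + 13903/22331 = 30192229/10115943 ≈ 2.9846)
1/(-97452 + w) = 1/(-97452 + 30192229/10115943) = 1/(-985788685007/10115943) = -10115943/985788685007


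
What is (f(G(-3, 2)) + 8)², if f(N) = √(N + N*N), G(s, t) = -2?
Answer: (8 + √2)² ≈ 88.627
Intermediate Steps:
f(N) = √(N + N²)
(f(G(-3, 2)) + 8)² = (√(-2*(1 - 2)) + 8)² = (√(-2*(-1)) + 8)² = (√2 + 8)² = (8 + √2)²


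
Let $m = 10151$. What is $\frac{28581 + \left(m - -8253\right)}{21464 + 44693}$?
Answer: $\frac{46985}{66157} \approx 0.7102$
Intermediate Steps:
$\frac{28581 + \left(m - -8253\right)}{21464 + 44693} = \frac{28581 + \left(10151 - -8253\right)}{21464 + 44693} = \frac{28581 + \left(10151 + 8253\right)}{66157} = \left(28581 + 18404\right) \frac{1}{66157} = 46985 \cdot \frac{1}{66157} = \frac{46985}{66157}$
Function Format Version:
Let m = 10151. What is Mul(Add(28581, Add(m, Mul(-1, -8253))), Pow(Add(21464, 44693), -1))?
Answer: Rational(46985, 66157) ≈ 0.71020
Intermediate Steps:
Mul(Add(28581, Add(m, Mul(-1, -8253))), Pow(Add(21464, 44693), -1)) = Mul(Add(28581, Add(10151, Mul(-1, -8253))), Pow(Add(21464, 44693), -1)) = Mul(Add(28581, Add(10151, 8253)), Pow(66157, -1)) = Mul(Add(28581, 18404), Rational(1, 66157)) = Mul(46985, Rational(1, 66157)) = Rational(46985, 66157)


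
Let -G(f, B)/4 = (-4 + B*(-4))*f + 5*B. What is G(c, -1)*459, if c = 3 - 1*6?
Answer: 9180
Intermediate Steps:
c = -3 (c = 3 - 6 = -3)
G(f, B) = -20*B - 4*f*(-4 - 4*B) (G(f, B) = -4*((-4 + B*(-4))*f + 5*B) = -4*((-4 - 4*B)*f + 5*B) = -4*(f*(-4 - 4*B) + 5*B) = -4*(5*B + f*(-4 - 4*B)) = -20*B - 4*f*(-4 - 4*B))
G(c, -1)*459 = (-20*(-1) + 16*(-3) + 16*(-1)*(-3))*459 = (20 - 48 + 48)*459 = 20*459 = 9180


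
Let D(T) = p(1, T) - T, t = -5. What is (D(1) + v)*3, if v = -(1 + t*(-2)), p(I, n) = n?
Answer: -33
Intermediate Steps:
D(T) = 0 (D(T) = T - T = 0)
v = -11 (v = -(1 - 5*(-2)) = -(1 + 10) = -1*11 = -11)
(D(1) + v)*3 = (0 - 11)*3 = -11*3 = -33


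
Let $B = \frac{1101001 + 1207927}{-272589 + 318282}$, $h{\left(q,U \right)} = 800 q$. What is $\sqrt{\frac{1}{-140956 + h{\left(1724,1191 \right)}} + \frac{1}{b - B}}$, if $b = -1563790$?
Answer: $\frac{\sqrt{82273093976949104319525267}}{22120165841170278} \approx 0.00041005$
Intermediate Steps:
$B = \frac{2308928}{45693} \approx 50.531$
$\sqrt{\frac{1}{-140956 + h{\left(1724,1191 \right)}} + \frac{1}{b - B}} = \sqrt{\frac{1}{-140956 + 800 \cdot 1724} + \frac{1}{-1563790 - \frac{2308928}{45693}}} = \sqrt{\frac{1}{-140956 + 1379200} + \frac{1}{-1563790 - \frac{2308928}{45693}}} = \sqrt{\frac{1}{1238244} + \frac{1}{- \frac{71456565398}{45693}}} = \sqrt{\frac{1}{1238244} - \frac{45693}{71456565398}} = \sqrt{\frac{7438741153}{44240331682340556}} = \frac{\sqrt{82273093976949104319525267}}{22120165841170278}$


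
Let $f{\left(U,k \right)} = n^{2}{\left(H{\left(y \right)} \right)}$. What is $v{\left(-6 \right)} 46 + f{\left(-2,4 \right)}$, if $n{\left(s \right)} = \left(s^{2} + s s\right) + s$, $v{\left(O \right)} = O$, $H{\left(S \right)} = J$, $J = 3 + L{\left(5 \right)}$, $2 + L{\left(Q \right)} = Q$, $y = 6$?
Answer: $5808$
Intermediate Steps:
$L{\left(Q \right)} = -2 + Q$
$J = 6$ ($J = 3 + \left(-2 + 5\right) = 3 + 3 = 6$)
$H{\left(S \right)} = 6$
$n{\left(s \right)} = s + 2 s^{2}$ ($n{\left(s \right)} = \left(s^{2} + s^{2}\right) + s = 2 s^{2} + s = s + 2 s^{2}$)
$f{\left(U,k \right)} = 6084$ ($f{\left(U,k \right)} = \left(6 \left(1 + 2 \cdot 6\right)\right)^{2} = \left(6 \left(1 + 12\right)\right)^{2} = \left(6 \cdot 13\right)^{2} = 78^{2} = 6084$)
$v{\left(-6 \right)} 46 + f{\left(-2,4 \right)} = \left(-6\right) 46 + 6084 = -276 + 6084 = 5808$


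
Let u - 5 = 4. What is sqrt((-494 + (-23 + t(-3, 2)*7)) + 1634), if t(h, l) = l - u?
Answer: 2*sqrt(267) ≈ 32.680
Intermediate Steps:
u = 9 (u = 5 + 4 = 9)
t(h, l) = -9 + l (t(h, l) = l - 1*9 = l - 9 = -9 + l)
sqrt((-494 + (-23 + t(-3, 2)*7)) + 1634) = sqrt((-494 + (-23 + (-9 + 2)*7)) + 1634) = sqrt((-494 + (-23 - 7*7)) + 1634) = sqrt((-494 + (-23 - 49)) + 1634) = sqrt((-494 - 72) + 1634) = sqrt(-566 + 1634) = sqrt(1068) = 2*sqrt(267)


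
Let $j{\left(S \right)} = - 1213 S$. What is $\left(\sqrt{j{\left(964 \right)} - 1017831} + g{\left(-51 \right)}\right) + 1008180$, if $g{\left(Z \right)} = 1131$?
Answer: $1009311 + i \sqrt{2187163} \approx 1.0093 \cdot 10^{6} + 1478.9 i$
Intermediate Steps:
$\left(\sqrt{j{\left(964 \right)} - 1017831} + g{\left(-51 \right)}\right) + 1008180 = \left(\sqrt{\left(-1213\right) 964 - 1017831} + 1131\right) + 1008180 = \left(\sqrt{-1169332 - 1017831} + 1131\right) + 1008180 = \left(\sqrt{-2187163} + 1131\right) + 1008180 = \left(i \sqrt{2187163} + 1131\right) + 1008180 = \left(1131 + i \sqrt{2187163}\right) + 1008180 = 1009311 + i \sqrt{2187163}$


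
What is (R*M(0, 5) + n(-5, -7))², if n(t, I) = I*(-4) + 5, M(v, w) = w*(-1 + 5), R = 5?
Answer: 17689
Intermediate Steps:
M(v, w) = 4*w (M(v, w) = w*4 = 4*w)
n(t, I) = 5 - 4*I (n(t, I) = -4*I + 5 = 5 - 4*I)
(R*M(0, 5) + n(-5, -7))² = (5*(4*5) + (5 - 4*(-7)))² = (5*20 + (5 + 28))² = (100 + 33)² = 133² = 17689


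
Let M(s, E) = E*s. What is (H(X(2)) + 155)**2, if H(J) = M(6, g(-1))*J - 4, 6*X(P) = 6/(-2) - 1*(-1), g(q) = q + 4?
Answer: 21025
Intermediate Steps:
g(q) = 4 + q
X(P) = -1/3 (X(P) = (6/(-2) - 1*(-1))/6 = (6*(-1/2) + 1)/6 = (-3 + 1)/6 = (1/6)*(-2) = -1/3)
H(J) = -4 + 18*J (H(J) = ((4 - 1)*6)*J - 4 = (3*6)*J - 4 = 18*J - 4 = -4 + 18*J)
(H(X(2)) + 155)**2 = ((-4 + 18*(-1/3)) + 155)**2 = ((-4 - 6) + 155)**2 = (-10 + 155)**2 = 145**2 = 21025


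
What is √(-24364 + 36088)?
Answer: 2*√2931 ≈ 108.28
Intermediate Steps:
√(-24364 + 36088) = √11724 = 2*√2931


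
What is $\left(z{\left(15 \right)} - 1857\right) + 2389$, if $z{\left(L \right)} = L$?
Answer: $547$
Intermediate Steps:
$\left(z{\left(15 \right)} - 1857\right) + 2389 = \left(15 - 1857\right) + 2389 = -1842 + 2389 = 547$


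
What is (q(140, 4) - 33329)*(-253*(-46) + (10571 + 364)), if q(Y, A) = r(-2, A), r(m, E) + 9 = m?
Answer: -752583820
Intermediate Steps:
r(m, E) = -9 + m
q(Y, A) = -11 (q(Y, A) = -9 - 2 = -11)
(q(140, 4) - 33329)*(-253*(-46) + (10571 + 364)) = (-11 - 33329)*(-253*(-46) + (10571 + 364)) = -33340*(11638 + 10935) = -33340*22573 = -752583820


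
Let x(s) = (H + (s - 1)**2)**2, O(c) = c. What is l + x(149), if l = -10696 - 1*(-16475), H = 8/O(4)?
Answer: 479878615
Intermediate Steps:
H = 2 (H = 8/4 = 8*(1/4) = 2)
l = 5779 (l = -10696 + 16475 = 5779)
x(s) = (2 + (-1 + s)**2)**2 (x(s) = (2 + (s - 1)**2)**2 = (2 + (-1 + s)**2)**2)
l + x(149) = 5779 + (2 + (-1 + 149)**2)**2 = 5779 + (2 + 148**2)**2 = 5779 + (2 + 21904)**2 = 5779 + 21906**2 = 5779 + 479872836 = 479878615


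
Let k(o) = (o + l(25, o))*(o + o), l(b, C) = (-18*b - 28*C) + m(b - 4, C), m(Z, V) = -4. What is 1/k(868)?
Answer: -1/41473040 ≈ -2.4112e-8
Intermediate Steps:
l(b, C) = -4 - 28*C - 18*b (l(b, C) = (-18*b - 28*C) - 4 = (-28*C - 18*b) - 4 = -4 - 28*C - 18*b)
k(o) = 2*o*(-454 - 27*o) (k(o) = (o + (-4 - 28*o - 18*25))*(o + o) = (o + (-4 - 28*o - 450))*(2*o) = (o + (-454 - 28*o))*(2*o) = (-454 - 27*o)*(2*o) = 2*o*(-454 - 27*o))
1/k(868) = 1/(-2*868*(454 + 27*868)) = 1/(-2*868*(454 + 23436)) = 1/(-2*868*23890) = 1/(-41473040) = -1/41473040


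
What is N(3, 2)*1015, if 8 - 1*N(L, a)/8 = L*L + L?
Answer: -32480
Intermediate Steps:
N(L, a) = 64 - 8*L - 8*L**2 (N(L, a) = 64 - 8*(L*L + L) = 64 - 8*(L**2 + L) = 64 - 8*(L + L**2) = 64 + (-8*L - 8*L**2) = 64 - 8*L - 8*L**2)
N(3, 2)*1015 = (64 - 8*3 - 8*3**2)*1015 = (64 - 24 - 8*9)*1015 = (64 - 24 - 72)*1015 = -32*1015 = -32480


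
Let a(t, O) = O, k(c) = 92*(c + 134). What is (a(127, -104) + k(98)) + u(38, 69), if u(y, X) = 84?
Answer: 21324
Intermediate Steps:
k(c) = 12328 + 92*c (k(c) = 92*(134 + c) = 12328 + 92*c)
(a(127, -104) + k(98)) + u(38, 69) = (-104 + (12328 + 92*98)) + 84 = (-104 + (12328 + 9016)) + 84 = (-104 + 21344) + 84 = 21240 + 84 = 21324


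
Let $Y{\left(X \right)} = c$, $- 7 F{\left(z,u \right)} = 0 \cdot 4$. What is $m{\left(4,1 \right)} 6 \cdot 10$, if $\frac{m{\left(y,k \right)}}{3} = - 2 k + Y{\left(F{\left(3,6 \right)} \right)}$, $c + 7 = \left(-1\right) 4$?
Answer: $-2340$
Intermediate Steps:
$c = -11$ ($c = -7 - 4 = -11$)
$F{\left(z,u \right)} = 0$ ($F{\left(z,u \right)} = - \frac{0 \cdot 4}{7} = \left(- \frac{1}{7}\right) 0 = 0$)
$Y{\left(X \right)} = -11$
$m{\left(y,k \right)} = -33 - 6 k$ ($m{\left(y,k \right)} = 3 \left(- 2 k - 11\right) = 3 \left(-11 - 2 k\right) = -33 - 6 k$)
$m{\left(4,1 \right)} 6 \cdot 10 = \left(-33 - 6\right) 6 \cdot 10 = \left(-39\right) 6 \cdot 10 = \left(-234\right) 10 = -2340$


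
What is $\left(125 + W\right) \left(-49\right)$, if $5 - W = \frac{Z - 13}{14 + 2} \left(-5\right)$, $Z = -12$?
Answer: $- \frac{95795}{16} \approx -5987.2$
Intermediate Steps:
$W = - \frac{45}{16}$ ($W = 5 - \frac{-12 - 13}{14 + 2} \left(-5\right) = 5 - - \frac{25}{16} \left(-5\right) = 5 - \left(-25\right) \frac{1}{16} \left(-5\right) = 5 - \left(- \frac{25}{16}\right) \left(-5\right) = 5 - \frac{125}{16} = - \frac{45}{16} \approx -2.8125$)
$\left(125 + W\right) \left(-49\right) = \left(125 - \frac{45}{16}\right) \left(-49\right) = \frac{1955}{16} \left(-49\right) = - \frac{95795}{16}$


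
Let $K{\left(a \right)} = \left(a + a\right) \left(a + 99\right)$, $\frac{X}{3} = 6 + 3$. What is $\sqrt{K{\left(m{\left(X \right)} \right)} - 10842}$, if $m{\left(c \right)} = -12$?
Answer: $i \sqrt{12930} \approx 113.71 i$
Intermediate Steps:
$X = 27$ ($X = 3 \left(6 + 3\right) = 3 \cdot 9 = 27$)
$K{\left(a \right)} = 2 a \left(99 + a\right)$
$\sqrt{K{\left(m{\left(X \right)} \right)} - 10842} = \sqrt{2 \left(-12\right) \left(99 - 12\right) - 10842} = \sqrt{2 \left(-12\right) 87 - 10842} = \sqrt{-2088 - 10842} = \sqrt{-12930} = i \sqrt{12930}$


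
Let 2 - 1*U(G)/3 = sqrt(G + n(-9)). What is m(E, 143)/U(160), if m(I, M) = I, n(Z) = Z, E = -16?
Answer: 32/441 + 16*sqrt(151)/441 ≈ 0.51839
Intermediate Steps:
U(G) = 6 - 3*sqrt(-9 + G) (U(G) = 6 - 3*sqrt(G - 9) = 6 - 3*sqrt(-9 + G))
m(E, 143)/U(160) = -16/(6 - 3*sqrt(-9 + 160)) = -16/(6 - 3*sqrt(151))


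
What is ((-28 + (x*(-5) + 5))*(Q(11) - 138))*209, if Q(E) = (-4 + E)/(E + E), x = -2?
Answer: 748163/2 ≈ 3.7408e+5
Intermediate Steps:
Q(E) = (-4 + E)/(2*E) (Q(E) = (-4 + E)/((2*E)) = (-4 + E)*(1/(2*E)) = (-4 + E)/(2*E))
((-28 + (x*(-5) + 5))*(Q(11) - 138))*209 = ((-28 + (-2*(-5) + 5))*((½)*(-4 + 11)/11 - 138))*209 = ((-28 + (10 + 5))*((½)*(1/11)*7 - 138))*209 = ((-28 + 15)*(7/22 - 138))*209 = -13*(-3029/22)*209 = (39377/22)*209 = 748163/2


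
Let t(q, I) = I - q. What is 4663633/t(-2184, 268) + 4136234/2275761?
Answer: 10623456145481/5580165972 ≈ 1903.8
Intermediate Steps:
4663633/t(-2184, 268) + 4136234/2275761 = 4663633/(268 - 1*(-2184)) + 4136234/2275761 = 4663633/(268 + 2184) + 4136234*(1/2275761) = 4663633/2452 + 4136234/2275761 = 10623456145481/5580165972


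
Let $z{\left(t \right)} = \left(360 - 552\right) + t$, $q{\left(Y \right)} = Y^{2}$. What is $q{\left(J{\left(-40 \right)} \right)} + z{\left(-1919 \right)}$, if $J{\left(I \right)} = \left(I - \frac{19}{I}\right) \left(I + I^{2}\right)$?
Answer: $3801830170$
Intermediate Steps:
$J{\left(I \right)} = \left(I + I^{2}\right) \left(I - \frac{19}{I}\right)$
$z{\left(t \right)} = -192 + t$
$q{\left(J{\left(-40 \right)} \right)} + z{\left(-1919 \right)} = \left(-19 + \left(-40\right)^{2} + \left(-40\right)^{3} - -760\right)^{2} - 2111 = \left(-19 + 1600 - 64000 + 760\right)^{2} - 2111 = \left(-61659\right)^{2} - 2111 = 3801832281 - 2111 = 3801830170$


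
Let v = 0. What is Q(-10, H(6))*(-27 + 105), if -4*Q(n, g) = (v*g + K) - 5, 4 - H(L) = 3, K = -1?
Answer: 117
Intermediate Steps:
H(L) = 1 (H(L) = 4 - 1*3 = 4 - 3 = 1)
Q(n, g) = 3/2 (Q(n, g) = -((0*g - 1) - 5)/4 = -((0 - 1) - 5)/4 = -(-1 - 5)/4 = -1/4*(-6) = 3/2)
Q(-10, H(6))*(-27 + 105) = 3*(-27 + 105)/2 = (3/2)*78 = 117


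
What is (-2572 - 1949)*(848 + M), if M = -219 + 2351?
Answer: -13472580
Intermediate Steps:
M = 2132
(-2572 - 1949)*(848 + M) = (-2572 - 1949)*(848 + 2132) = -4521*2980 = -13472580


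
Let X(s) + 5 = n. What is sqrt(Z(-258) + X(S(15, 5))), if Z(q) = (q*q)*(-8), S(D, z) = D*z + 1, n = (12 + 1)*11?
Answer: I*sqrt(532374) ≈ 729.64*I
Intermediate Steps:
n = 143 (n = 13*11 = 143)
S(D, z) = 1 + D*z
X(s) = 138 (X(s) = -5 + 143 = 138)
Z(q) = -8*q**2 (Z(q) = q**2*(-8) = -8*q**2)
sqrt(Z(-258) + X(S(15, 5))) = sqrt(-8*(-258)**2 + 138) = sqrt(-8*66564 + 138) = sqrt(-532512 + 138) = sqrt(-532374) = I*sqrt(532374)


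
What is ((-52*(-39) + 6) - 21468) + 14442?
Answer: -4992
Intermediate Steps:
((-52*(-39) + 6) - 21468) + 14442 = ((2028 + 6) - 21468) + 14442 = (2034 - 21468) + 14442 = -19434 + 14442 = -4992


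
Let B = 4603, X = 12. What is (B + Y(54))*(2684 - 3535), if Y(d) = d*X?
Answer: -4468601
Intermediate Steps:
Y(d) = 12*d (Y(d) = d*12 = 12*d)
(B + Y(54))*(2684 - 3535) = (4603 + 12*54)*(2684 - 3535) = (4603 + 648)*(-851) = 5251*(-851) = -4468601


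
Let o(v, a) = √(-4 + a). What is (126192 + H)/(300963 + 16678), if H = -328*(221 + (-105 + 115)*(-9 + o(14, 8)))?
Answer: 76664/317641 ≈ 0.24135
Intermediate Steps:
H = -49528 (H = -328*(221 + (-105 + 115)*(-9 + √(-4 + 8))) = -328*(221 + 10*(-9 + √4)) = -328*(221 + 10*(-9 + 2)) = -328*(221 + 10*(-7)) = -328*(221 - 70) = -328*151 = -49528)
(126192 + H)/(300963 + 16678) = (126192 - 49528)/(300963 + 16678) = 76664/317641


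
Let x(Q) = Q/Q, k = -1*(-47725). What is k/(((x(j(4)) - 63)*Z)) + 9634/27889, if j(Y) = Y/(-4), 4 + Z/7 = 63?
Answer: -1084314321/714125734 ≈ -1.5184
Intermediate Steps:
k = 47725
Z = 413 (Z = -28 + 7*63 = -28 + 441 = 413)
j(Y) = -Y/4 (j(Y) = Y*(-¼) = -Y/4)
x(Q) = 1
k/(((x(j(4)) - 63)*Z)) + 9634/27889 = 47725/(((1 - 63)*413)) + 9634/27889 = 47725/((-62*413)) + 9634*(1/27889) = 47725/(-25606) + 9634/27889 = 47725*(-1/25606) + 9634/27889 = -47725/25606 + 9634/27889 = -1084314321/714125734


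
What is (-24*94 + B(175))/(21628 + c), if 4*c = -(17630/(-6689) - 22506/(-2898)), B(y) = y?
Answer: -26893070988/279485269795 ≈ -0.096224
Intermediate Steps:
c = -16575149/12923148 (c = (-(17630/(-6689) - 22506/(-2898)))/4 = (-(17630*(-1/6689) - 22506*(-1/2898)))/4 = (-(-17630/6689 + 3751/483))/4 = (-1*16575149/3230787)/4 = (¼)*(-16575149/3230787) = -16575149/12923148 ≈ -1.2826)
(-24*94 + B(175))/(21628 + c) = (-24*94 + 175)/(21628 - 16575149/12923148) = (-2256 + 175)/(279485269795/12923148) = -2081*12923148/279485269795 = -26893070988/279485269795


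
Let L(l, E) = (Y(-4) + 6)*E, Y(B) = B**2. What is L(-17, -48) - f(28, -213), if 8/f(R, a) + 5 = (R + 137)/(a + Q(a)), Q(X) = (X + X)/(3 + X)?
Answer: -45026848/42695 ≈ -1054.6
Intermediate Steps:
Q(X) = 2*X/(3 + X) (Q(X) = (2*X)/(3 + X) = 2*X/(3 + X))
L(l, E) = 22*E (L(l, E) = ((-4)**2 + 6)*E = (16 + 6)*E = 22*E)
f(R, a) = 8/(-5 + (137 + R)/(a + 2*a/(3 + a))) (f(R, a) = 8/(-5 + (R + 137)/(a + 2*a/(3 + a))) = 8/(-5 + (137 + R)/(a + 2*a/(3 + a))))
L(-17, -48) - f(28, -213) = 22*(-48) - 8*(-213)*(5 - 213)/(-10*(-213) + (3 - 213)*(137 + 28 - 5*(-213))) = -1056 - 8*(-213)*(-208)/(2130 - 210*(137 + 28 + 1065)) = -1056 - 8*(-213)*(-208)/(2130 - 210*1230) = -1056 - 8*(-213)*(-208)/(2130 - 258300) = -1056 - 8*(-213)*(-208)/(-256170) = -1056 - 8*(-213)*(-1)*(-208)/256170 = -1056 - 1*(-59072/42695) = -1056 + 59072/42695 = -45026848/42695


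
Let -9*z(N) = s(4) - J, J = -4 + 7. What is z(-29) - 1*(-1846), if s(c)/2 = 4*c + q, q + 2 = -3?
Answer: 16595/9 ≈ 1843.9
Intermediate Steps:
q = -5 (q = -2 - 3 = -5)
s(c) = -10 + 8*c (s(c) = 2*(4*c - 5) = 2*(-5 + 4*c) = -10 + 8*c)
J = 3
z(N) = -19/9 (z(N) = -((-10 + 8*4) - 1*3)/9 = -((-10 + 32) - 3)/9 = -(22 - 3)/9 = -⅑*19 = -19/9)
z(-29) - 1*(-1846) = -19/9 - 1*(-1846) = -19/9 + 1846 = 16595/9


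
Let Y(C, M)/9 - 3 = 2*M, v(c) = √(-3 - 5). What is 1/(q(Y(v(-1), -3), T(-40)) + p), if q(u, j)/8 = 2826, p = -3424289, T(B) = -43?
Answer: -1/3401681 ≈ -2.9397e-7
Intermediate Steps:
v(c) = 2*I*√2 (v(c) = √(-8) = 2*I*√2)
Y(C, M) = 27 + 18*M (Y(C, M) = 27 + 9*(2*M) = 27 + 18*M)
q(u, j) = 22608 (q(u, j) = 8*2826 = 22608)
1/(q(Y(v(-1), -3), T(-40)) + p) = 1/(22608 - 3424289) = 1/(-3401681) = -1/3401681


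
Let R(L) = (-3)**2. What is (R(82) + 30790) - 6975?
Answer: 23824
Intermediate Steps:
R(L) = 9
(R(82) + 30790) - 6975 = (9 + 30790) - 6975 = 30799 - 6975 = 23824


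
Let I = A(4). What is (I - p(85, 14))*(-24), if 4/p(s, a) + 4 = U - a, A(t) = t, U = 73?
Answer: -5184/55 ≈ -94.255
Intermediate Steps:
I = 4
p(s, a) = 4/(69 - a) (p(s, a) = 4/(-4 + (73 - a)) = 4/(69 - a))
(I - p(85, 14))*(-24) = (4 - (-4)/(-69 + 14))*(-24) = (4 - (-4)/(-55))*(-24) = (4 - (-4)*(-1)/55)*(-24) = (4 - 1*4/55)*(-24) = (4 - 4/55)*(-24) = (216/55)*(-24) = -5184/55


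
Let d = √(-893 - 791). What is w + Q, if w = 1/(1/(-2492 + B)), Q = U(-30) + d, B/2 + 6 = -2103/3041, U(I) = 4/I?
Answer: -114289132/45615 + 2*I*√421 ≈ -2505.5 + 41.037*I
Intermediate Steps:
d = 2*I*√421 (d = √(-1684) = 2*I*√421 ≈ 41.037*I)
B = -40698/3041 (B = -12 + 2*(-2103/3041) = -12 - 4206/3041 = -40698/3041 ≈ -13.383)
Q = -2/15 + 2*I*√421 (Q = 4/(-30) + 2*I*√421 = 4*(-1/30) + 2*I*√421 = -2/15 + 2*I*√421 ≈ -0.13333 + 41.037*I)
w = -7618870/3041 (w = 1/(1/(-2492 - 40698/3041)) = 1/(1/(-7618870/3041)) = 1/(-3041/7618870) = -7618870/3041 ≈ -2505.4)
w + Q = -7618870/3041 + (-2/15 + 2*I*√421) = -114289132/45615 + 2*I*√421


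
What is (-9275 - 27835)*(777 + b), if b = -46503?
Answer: 1696891860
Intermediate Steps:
(-9275 - 27835)*(777 + b) = (-9275 - 27835)*(777 - 46503) = -37110*(-45726) = 1696891860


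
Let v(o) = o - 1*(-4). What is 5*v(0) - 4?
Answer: 16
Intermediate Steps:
v(o) = 4 + o (v(o) = o + 4 = 4 + o)
5*v(0) - 4 = 5*(4 + 0) - 4 = 5*4 - 4 = 20 - 4 = 16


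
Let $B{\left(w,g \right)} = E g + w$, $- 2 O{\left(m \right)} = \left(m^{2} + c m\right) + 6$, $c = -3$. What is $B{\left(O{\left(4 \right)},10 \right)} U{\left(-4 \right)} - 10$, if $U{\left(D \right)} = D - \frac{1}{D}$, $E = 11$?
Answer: $- \frac{1615}{4} \approx -403.75$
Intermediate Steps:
$O{\left(m \right)} = -3 - \frac{m^{2}}{2} + \frac{3 m}{2}$ ($O{\left(m \right)} = - \frac{\left(m^{2} - 3 m\right) + 6}{2} = - \frac{6 + m^{2} - 3 m}{2} = -3 - \frac{m^{2}}{2} + \frac{3 m}{2}$)
$B{\left(w,g \right)} = w + 11 g$ ($B{\left(w,g \right)} = 11 g + w = w + 11 g$)
$B{\left(O{\left(4 \right)},10 \right)} U{\left(-4 \right)} - 10 = \left(\left(-3 - \frac{4^{2}}{2} + \frac{3}{2} \cdot 4\right) + 11 \cdot 10\right) \left(-4 - \frac{1}{-4}\right) - 10 = \left(\left(-3 - 8 + 6\right) + 110\right) \left(-4 - - \frac{1}{4}\right) - 10 = \left(\left(-3 - 8 + 6\right) + 110\right) \left(-4 + \frac{1}{4}\right) - 10 = \left(-5 + 110\right) \left(- \frac{15}{4}\right) - 10 = 105 \left(- \frac{15}{4}\right) - 10 = - \frac{1575}{4} - 10 = - \frac{1615}{4}$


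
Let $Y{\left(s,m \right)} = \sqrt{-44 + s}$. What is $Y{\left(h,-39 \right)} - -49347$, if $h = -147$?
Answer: $49347 + i \sqrt{191} \approx 49347.0 + 13.82 i$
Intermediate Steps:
$Y{\left(h,-39 \right)} - -49347 = \sqrt{-44 - 147} - -49347 = \sqrt{-191} + 49347 = i \sqrt{191} + 49347 = 49347 + i \sqrt{191}$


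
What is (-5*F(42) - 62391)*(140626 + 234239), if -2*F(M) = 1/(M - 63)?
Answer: -327435455785/14 ≈ -2.3388e+10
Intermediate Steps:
F(M) = -1/(2*(-63 + M)) (F(M) = -1/(2*(M - 63)) = -1/(2*(-63 + M)))
(-5*F(42) - 62391)*(140626 + 234239) = (-(-5)/(-126 + 2*42) - 62391)*(140626 + 234239) = (-(-5)/(-126 + 84) - 62391)*374865 = (-(-5)/(-42) - 62391)*374865 = (-(-5)*(-1)/42 - 62391)*374865 = (-5*1/42 - 62391)*374865 = (-5/42 - 62391)*374865 = -2620427/42*374865 = -327435455785/14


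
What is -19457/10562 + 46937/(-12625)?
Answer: -741393219/133345250 ≈ -5.5600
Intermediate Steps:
-19457/10562 + 46937/(-12625) = -19457*1/10562 + 46937*(-1/12625) = -19457/10562 - 46937/12625 = -741393219/133345250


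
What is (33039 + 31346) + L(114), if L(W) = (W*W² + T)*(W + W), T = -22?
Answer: 337851401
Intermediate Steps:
L(W) = 2*W*(-22 + W³) (L(W) = (W*W² - 22)*(W + W) = (W³ - 22)*(2*W) = (-22 + W³)*(2*W) = 2*W*(-22 + W³))
(33039 + 31346) + L(114) = (33039 + 31346) + 2*114*(-22 + 114³) = 64385 + 2*114*(-22 + 1481544) = 64385 + 2*114*1481522 = 64385 + 337787016 = 337851401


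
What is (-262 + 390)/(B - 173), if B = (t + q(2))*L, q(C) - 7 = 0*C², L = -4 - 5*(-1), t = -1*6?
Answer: -32/43 ≈ -0.74419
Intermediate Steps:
t = -6
L = 1 (L = -4 + 5 = 1)
q(C) = 7 (q(C) = 7 + 0*C² = 7 + 0 = 7)
B = 1 (B = (-6 + 7)*1 = 1*1 = 1)
(-262 + 390)/(B - 173) = (-262 + 390)/(1 - 173) = 128/(-172) = 128*(-1/172) = -32/43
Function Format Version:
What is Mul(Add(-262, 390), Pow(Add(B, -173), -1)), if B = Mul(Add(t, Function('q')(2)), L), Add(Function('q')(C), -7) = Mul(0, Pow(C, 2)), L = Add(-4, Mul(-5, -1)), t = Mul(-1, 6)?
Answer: Rational(-32, 43) ≈ -0.74419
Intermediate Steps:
t = -6
L = 1 (L = Add(-4, 5) = 1)
Function('q')(C) = 7 (Function('q')(C) = Add(7, Mul(0, Pow(C, 2))) = Add(7, 0) = 7)
B = 1 (B = Mul(Add(-6, 7), 1) = Mul(1, 1) = 1)
Mul(Add(-262, 390), Pow(Add(B, -173), -1)) = Mul(Add(-262, 390), Pow(Add(1, -173), -1)) = Mul(128, Pow(-172, -1)) = Mul(128, Rational(-1, 172)) = Rational(-32, 43)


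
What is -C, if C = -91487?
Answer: 91487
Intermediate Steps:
-C = -1*(-91487) = 91487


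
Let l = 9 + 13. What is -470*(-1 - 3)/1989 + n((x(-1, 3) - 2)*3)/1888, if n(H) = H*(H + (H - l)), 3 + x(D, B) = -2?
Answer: 194458/117351 ≈ 1.6571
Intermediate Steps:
x(D, B) = -5 (x(D, B) = -3 - 2 = -5)
l = 22
n(H) = H*(-22 + 2*H) (n(H) = H*(H + (H - 1*22)) = H*(H + (H - 22)) = H*(H + (-22 + H)) = H*(-22 + 2*H))
-470*(-1 - 3)/1989 + n((x(-1, 3) - 2)*3)/1888 = -470*(-1 - 3)/1989 + (2*((-5 - 2)*3)*(-11 + (-5 - 2)*3))/1888 = -470*(-4)*(1/1989) + (2*(-7*3)*(-11 - 7*3))*(1/1888) = 1880*(1/1989) + (2*(-21)*(-11 - 21))*(1/1888) = 1880/1989 + (2*(-21)*(-32))*(1/1888) = 1880/1989 + 1344*(1/1888) = 1880/1989 + 42/59 = 194458/117351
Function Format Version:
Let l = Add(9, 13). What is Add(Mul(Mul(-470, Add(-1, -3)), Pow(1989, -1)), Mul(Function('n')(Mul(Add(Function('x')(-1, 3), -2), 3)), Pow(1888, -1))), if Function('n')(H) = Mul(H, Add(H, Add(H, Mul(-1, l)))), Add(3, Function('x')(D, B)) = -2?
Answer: Rational(194458, 117351) ≈ 1.6571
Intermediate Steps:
Function('x')(D, B) = -5 (Function('x')(D, B) = Add(-3, -2) = -5)
l = 22
Function('n')(H) = Mul(H, Add(-22, Mul(2, H))) (Function('n')(H) = Mul(H, Add(H, Add(H, Mul(-1, 22)))) = Mul(H, Add(H, Add(H, -22))) = Mul(H, Add(H, Add(-22, H))) = Mul(H, Add(-22, Mul(2, H))))
Add(Mul(Mul(-470, Add(-1, -3)), Pow(1989, -1)), Mul(Function('n')(Mul(Add(Function('x')(-1, 3), -2), 3)), Pow(1888, -1))) = Add(Mul(Mul(-470, Add(-1, -3)), Pow(1989, -1)), Mul(Mul(2, Mul(Add(-5, -2), 3), Add(-11, Mul(Add(-5, -2), 3))), Pow(1888, -1))) = Add(Mul(Mul(-470, -4), Rational(1, 1989)), Mul(Mul(2, Mul(-7, 3), Add(-11, Mul(-7, 3))), Rational(1, 1888))) = Add(Mul(1880, Rational(1, 1989)), Mul(Mul(2, -21, Add(-11, -21)), Rational(1, 1888))) = Add(Rational(1880, 1989), Mul(Mul(2, -21, -32), Rational(1, 1888))) = Add(Rational(1880, 1989), Mul(1344, Rational(1, 1888))) = Add(Rational(1880, 1989), Rational(42, 59)) = Rational(194458, 117351)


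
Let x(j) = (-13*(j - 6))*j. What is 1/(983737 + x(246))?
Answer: 1/216217 ≈ 4.6250e-6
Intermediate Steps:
x(j) = j*(78 - 13*j) (x(j) = (-13*(-6 + j))*j = (78 - 13*j)*j = j*(78 - 13*j))
1/(983737 + x(246)) = 1/(983737 + 13*246*(6 - 1*246)) = 1/(983737 + 13*246*(6 - 246)) = 1/(983737 + 13*246*(-240)) = 1/(983737 - 767520) = 1/216217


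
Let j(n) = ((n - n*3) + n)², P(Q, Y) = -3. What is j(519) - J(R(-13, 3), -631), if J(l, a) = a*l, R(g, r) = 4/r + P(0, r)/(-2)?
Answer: 1626893/6 ≈ 2.7115e+5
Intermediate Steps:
R(g, r) = 3/2 + 4/r (R(g, r) = 4/r - 3/(-2) = 4/r - 3*(-½) = 4/r + 3/2 = 3/2 + 4/r)
j(n) = n² (j(n) = ((n - 3*n) + n)² = (-2*n + n)² = (-n)² = n²)
j(519) - J(R(-13, 3), -631) = 519² - (-631)*(3/2 + 4/3) = 269361 - (-631)*(3/2 + 4*(⅓)) = 269361 - (-631)*(3/2 + 4/3) = 269361 - (-631)*17/6 = 269361 - 1*(-10727/6) = 269361 + 10727/6 = 1626893/6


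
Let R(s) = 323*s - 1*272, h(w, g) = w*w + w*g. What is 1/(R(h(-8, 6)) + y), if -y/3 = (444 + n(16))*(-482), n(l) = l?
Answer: 1/670056 ≈ 1.4924e-6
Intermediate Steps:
h(w, g) = w² + g*w
y = 665160 (y = -3*(444 + 16)*(-482) = -1380*(-482) = -3*(-221720) = 665160)
R(s) = -272 + 323*s (R(s) = 323*s - 272 = -272 + 323*s)
1/(R(h(-8, 6)) + y) = 1/((-272 + 323*(-8*(6 - 8))) + 665160) = 1/((-272 + 323*(-8*(-2))) + 665160) = 1/((-272 + 323*16) + 665160) = 1/((-272 + 5168) + 665160) = 1/(4896 + 665160) = 1/670056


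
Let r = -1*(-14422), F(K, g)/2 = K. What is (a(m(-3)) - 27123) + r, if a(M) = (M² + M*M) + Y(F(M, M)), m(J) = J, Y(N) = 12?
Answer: -12671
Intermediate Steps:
F(K, g) = 2*K
a(M) = 12 + 2*M² (a(M) = (M² + M*M) + 12 = (M² + M²) + 12 = 2*M² + 12 = 12 + 2*M²)
r = 14422
(a(m(-3)) - 27123) + r = ((12 + 2*(-3)²) - 27123) + 14422 = ((12 + 2*9) - 27123) + 14422 = ((12 + 18) - 27123) + 14422 = (30 - 27123) + 14422 = -27093 + 14422 = -12671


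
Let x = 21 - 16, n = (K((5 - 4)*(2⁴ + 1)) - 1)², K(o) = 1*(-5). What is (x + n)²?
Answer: 1681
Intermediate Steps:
K(o) = -5
n = 36 (n = (-5 - 1)² = (-6)² = 36)
x = 5
(x + n)² = (5 + 36)² = 41² = 1681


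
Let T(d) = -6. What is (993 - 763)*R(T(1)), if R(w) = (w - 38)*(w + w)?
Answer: 121440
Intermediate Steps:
R(w) = 2*w*(-38 + w) (R(w) = (-38 + w)*(2*w) = 2*w*(-38 + w))
(993 - 763)*R(T(1)) = (993 - 763)*(2*(-6)*(-38 - 6)) = 230*(2*(-6)*(-44)) = 230*528 = 121440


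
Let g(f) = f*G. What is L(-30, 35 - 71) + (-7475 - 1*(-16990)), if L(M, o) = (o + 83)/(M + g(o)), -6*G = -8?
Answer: 742123/78 ≈ 9514.4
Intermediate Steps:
G = 4/3 (G = -⅙*(-8) = 4/3 ≈ 1.3333)
g(f) = 4*f/3 (g(f) = f*(4/3) = 4*f/3)
L(M, o) = (83 + o)/(M + 4*o/3) (L(M, o) = (o + 83)/(M + 4*o/3) = (83 + o)/(M + 4*o/3))
L(-30, 35 - 71) + (-7475 - 1*(-16990)) = 3*(83 + (35 - 71))/(3*(-30) + 4*(35 - 71)) + (-7475 - 1*(-16990)) = 3*(83 - 36)/(-90 + 4*(-36)) + (-7475 + 16990) = 3*47/(-90 - 144) + 9515 = 3*47/(-234) + 9515 = 3*(-1/234)*47 + 9515 = -47/78 + 9515 = 742123/78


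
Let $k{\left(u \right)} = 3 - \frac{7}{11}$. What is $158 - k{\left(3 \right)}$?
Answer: $\frac{1712}{11} \approx 155.64$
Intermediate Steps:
$k{\left(u \right)} = \frac{26}{11}$ ($k{\left(u \right)} = 3 - 7 \cdot \frac{1}{11} = 3 - \frac{7}{11} = \frac{26}{11}$)
$158 - k{\left(3 \right)} = 158 - \frac{26}{11} = \frac{1712}{11}$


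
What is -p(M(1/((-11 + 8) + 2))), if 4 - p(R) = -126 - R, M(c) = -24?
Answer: -106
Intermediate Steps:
p(R) = 130 + R (p(R) = 4 - (-126 - R) = 4 + (126 + R) = 130 + R)
-p(M(1/((-11 + 8) + 2))) = -(130 - 24) = -1*106 = -106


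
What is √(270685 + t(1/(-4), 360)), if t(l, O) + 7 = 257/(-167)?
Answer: √7548895823/167 ≈ 520.27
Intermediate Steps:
t(l, O) = -1426/167 (t(l, O) = -7 + 257/(-167) = -7 + 257*(-1/167) = -7 - 257/167 = -1426/167)
√(270685 + t(1/(-4), 360)) = √(270685 - 1426/167) = √(45202969/167) = √7548895823/167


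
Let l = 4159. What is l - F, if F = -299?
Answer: 4458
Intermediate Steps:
l - F = 4159 - 1*(-299) = 4159 + 299 = 4458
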